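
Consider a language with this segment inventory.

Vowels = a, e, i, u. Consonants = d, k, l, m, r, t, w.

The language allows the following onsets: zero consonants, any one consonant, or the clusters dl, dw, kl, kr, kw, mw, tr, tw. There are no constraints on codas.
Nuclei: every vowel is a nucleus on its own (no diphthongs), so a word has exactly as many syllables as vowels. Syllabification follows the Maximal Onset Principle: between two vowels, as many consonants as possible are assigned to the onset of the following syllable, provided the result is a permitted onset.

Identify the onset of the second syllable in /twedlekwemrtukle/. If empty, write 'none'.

Nuclei (vowels): e, e, e, u, e → 5 syllables.
Between /e/ (V1) and /e/ (V2): /dl/ — entire cluster is a permitted onset → onset /dl/, coda ∅.
Between /e/ (V2) and /e/ (V3): /kw/ — entire cluster is a permitted onset → onset /kw/, coda ∅.
Between /e/ (V3) and /u/ (V4): /mrt/; trying suffixes from longest down, /t/ is the first permitted one, so coda /mr/ | onset /t/.
Between /u/ (V4) and /e/ (V5): /kl/ — entire cluster is a permitted onset → onset /kl/, coda ∅.
Result: twe.dle.kwemr.tu.kle.
Syllable 2 is /dle/: onset /dl/, nucleus /e/, coda ∅.

dl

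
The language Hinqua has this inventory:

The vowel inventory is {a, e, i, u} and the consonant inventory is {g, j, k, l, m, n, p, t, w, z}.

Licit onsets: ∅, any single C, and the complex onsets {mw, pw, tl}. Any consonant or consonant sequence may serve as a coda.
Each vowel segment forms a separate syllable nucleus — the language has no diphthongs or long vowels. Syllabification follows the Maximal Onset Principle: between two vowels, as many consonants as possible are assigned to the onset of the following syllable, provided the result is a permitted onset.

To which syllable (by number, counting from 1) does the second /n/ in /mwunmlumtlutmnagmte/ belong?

4

Vowels present: u, u, u, a, e; each is a nucleus, giving 5 syllables.
V1 /u/ – V2 /u/: /nml/ splits as /nm/ + /l/ (/l/ is the longest suffix that is a licit onset).
V2 /u/ – V3 /u/: /mtl/; trying suffixes from longest down, /tl/ is the first permitted one, so coda /m/ | onset /tl/.
V3 /u/ – V4 /a/: /tmn/; trying suffixes from longest down, /n/ is the first permitted one, so coda /tm/ | onset /n/.
V4 /a/ – V5 /e/: /gmt/ splits as /gm/ + /t/ (/t/ is the longest suffix that is a licit onset).
Result: mwunm.lum.tlutm.nagm.te.
The second /n/ is in the onset of syllable 4 (/nagm/).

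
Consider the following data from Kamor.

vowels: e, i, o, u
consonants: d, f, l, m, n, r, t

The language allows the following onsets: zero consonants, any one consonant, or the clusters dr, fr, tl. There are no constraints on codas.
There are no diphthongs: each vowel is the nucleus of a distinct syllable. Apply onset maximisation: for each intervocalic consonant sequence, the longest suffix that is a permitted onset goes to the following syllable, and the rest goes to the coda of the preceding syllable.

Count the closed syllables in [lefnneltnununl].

Nuclei (vowels): e, e, u, u → 4 syllables.
V1 /e/ – V2 /e/: /fnn/; trying suffixes from longest down, /n/ is the first permitted one, so coda /fn/ | onset /n/.
V2 /e/ – V3 /u/: /ltn/ — longest licit onset from the right is /n/, leaving /lt/ as coda.
V3 /u/ – V4 /u/: just /n/ — single C goes to the following onset.
Putting it together: lefn.nelt.nu.nunl.
Classifying each syllable: /lefn/ (closed), /nelt/ (closed), /nu/ (open), /nunl/ (closed).
Closed syllables: 3.

3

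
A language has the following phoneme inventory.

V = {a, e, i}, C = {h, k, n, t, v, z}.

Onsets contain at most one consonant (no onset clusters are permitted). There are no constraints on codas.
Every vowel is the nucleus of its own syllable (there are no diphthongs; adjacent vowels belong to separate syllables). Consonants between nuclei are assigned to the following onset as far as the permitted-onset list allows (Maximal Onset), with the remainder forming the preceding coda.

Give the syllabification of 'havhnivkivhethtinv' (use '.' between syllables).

havh.niv.kiv.heth.tinv

The vowels are a, i, i, e, i — 5 nuclei, so 5 syllables.
/a…i/ gap (V1→V2): /vhn/; trying suffixes from longest down, /n/ is the first permitted one, so coda /vh/ | onset /n/.
/i…i/ gap (V2→V3): /vk/; trying suffixes from longest down, /k/ is the first permitted one, so coda /v/ | onset /k/.
/i…e/ gap (V3→V4): /vh/ — longest licit onset from the right is /h/, leaving /v/ as coda.
/e…i/ gap (V4→V5): /tht/; trying suffixes from longest down, /t/ is the first permitted one, so coda /th/ | onset /t/.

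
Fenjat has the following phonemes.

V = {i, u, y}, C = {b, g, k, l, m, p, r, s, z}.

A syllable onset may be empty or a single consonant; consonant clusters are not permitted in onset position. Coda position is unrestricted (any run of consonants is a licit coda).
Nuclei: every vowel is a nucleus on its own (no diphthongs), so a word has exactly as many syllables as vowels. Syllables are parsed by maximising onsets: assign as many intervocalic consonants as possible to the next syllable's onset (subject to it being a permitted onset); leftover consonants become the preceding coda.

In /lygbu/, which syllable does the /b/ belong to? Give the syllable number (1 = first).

Nuclei (vowels): y, u → 2 syllables.
Between /y/ (V1) and /u/ (V2): /gb/ — longest licit onset from the right is /b/, leaving /g/ as coda.
Putting it together: lyg.bu.
The /b/ is in the onset of syllable 2 (/bu/).

2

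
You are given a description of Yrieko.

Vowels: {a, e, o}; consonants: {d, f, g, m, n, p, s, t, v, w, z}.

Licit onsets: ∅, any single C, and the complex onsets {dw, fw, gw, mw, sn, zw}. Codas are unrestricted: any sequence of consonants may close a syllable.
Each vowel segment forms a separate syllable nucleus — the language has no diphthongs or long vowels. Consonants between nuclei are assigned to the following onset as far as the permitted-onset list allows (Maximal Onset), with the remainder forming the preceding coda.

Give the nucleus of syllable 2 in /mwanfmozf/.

Nuclei (vowels): a, o → 2 syllables.
The second nucleus (vowel 2 from the left) is /o/.

o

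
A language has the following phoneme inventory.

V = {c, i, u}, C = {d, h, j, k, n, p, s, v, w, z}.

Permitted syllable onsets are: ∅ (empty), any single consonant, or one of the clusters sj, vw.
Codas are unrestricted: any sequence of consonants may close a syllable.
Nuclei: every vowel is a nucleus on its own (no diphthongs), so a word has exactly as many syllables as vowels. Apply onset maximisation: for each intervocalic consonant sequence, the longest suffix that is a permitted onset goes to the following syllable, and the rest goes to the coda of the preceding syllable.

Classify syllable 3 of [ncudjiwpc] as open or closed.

closed

The vowels are c, u, i, c — 4 nuclei, so 4 syllables.
Between /c/ (V1) and /u/ (V2): hiatus — the boundary sits between the two vowels.
Between /u/ (V2) and /i/ (V3): /dj/ splits as /d/ + /j/ (/j/ is the longest suffix that is a licit onset).
Between /i/ (V3) and /c/ (V4): cluster /wp/ — the longest permitted-onset suffix is /p/; onset = /p/, preceding coda = /w/.
Syllabification: nc.ud.jiw.pc.
Syllable 3 is /jiw/ with coda /w/, so it is closed.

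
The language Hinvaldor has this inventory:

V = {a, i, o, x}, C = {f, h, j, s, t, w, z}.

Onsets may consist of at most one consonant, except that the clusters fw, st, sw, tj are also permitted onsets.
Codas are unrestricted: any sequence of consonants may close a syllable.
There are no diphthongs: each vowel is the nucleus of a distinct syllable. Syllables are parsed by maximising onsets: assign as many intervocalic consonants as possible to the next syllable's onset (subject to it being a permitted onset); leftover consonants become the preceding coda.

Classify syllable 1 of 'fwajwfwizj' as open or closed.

Nuclei (vowels): a, i → 2 syllables.
V1 /a/ – V2 /i/: /jwfw/ — longest licit onset from the right is /fw/, leaving /jw/ as coda.
So the parse is fwajw.fwizj.
Syllable 1 is /fwajw/ with coda /jw/, so it is closed.

closed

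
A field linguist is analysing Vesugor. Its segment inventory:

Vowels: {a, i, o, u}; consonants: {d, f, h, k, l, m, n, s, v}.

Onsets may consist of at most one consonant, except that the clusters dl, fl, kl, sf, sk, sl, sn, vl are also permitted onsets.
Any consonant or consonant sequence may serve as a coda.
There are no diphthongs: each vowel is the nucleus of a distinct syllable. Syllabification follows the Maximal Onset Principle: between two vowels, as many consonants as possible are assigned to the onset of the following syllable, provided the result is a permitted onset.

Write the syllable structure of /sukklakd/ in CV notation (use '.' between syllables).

Nuclei (vowels): u, a → 2 syllables.
Between /u/ (V1) and /a/ (V2): /kkl/ — longest licit onset from the right is /kl/, leaving /k/ as coda.
Putting it together: suk.klakd.
Mapping each syllable to C/V: /suk/ → CVC, /klakd/ → CCVCC.

CVC.CCVCC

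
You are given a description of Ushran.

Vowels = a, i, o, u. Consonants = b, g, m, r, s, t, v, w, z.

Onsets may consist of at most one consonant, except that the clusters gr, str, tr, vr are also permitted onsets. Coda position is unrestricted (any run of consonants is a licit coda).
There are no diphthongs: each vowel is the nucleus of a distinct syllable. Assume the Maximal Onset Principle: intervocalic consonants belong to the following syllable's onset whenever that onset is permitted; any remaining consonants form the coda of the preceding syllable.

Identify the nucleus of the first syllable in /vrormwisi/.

o

Vowels present: o, i, i; each is a nucleus, giving 3 syllables.
The first nucleus (vowel 1 from the left) is /o/.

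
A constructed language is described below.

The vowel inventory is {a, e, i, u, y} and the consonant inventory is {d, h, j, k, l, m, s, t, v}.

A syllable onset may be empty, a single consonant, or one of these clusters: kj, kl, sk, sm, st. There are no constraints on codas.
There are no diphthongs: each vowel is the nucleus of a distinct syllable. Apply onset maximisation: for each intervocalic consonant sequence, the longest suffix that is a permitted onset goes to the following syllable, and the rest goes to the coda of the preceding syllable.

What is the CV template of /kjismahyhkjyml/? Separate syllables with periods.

Nuclei (vowels): i, a, y, y → 4 syllables.
Between /i/ (V1) and /a/ (V2): cluster /sm/ — /sm/ is itself a permitted onset, so the whole cluster goes right; preceding coda = ∅.
Between /a/ (V2) and /y/ (V3): /h/ is a single consonant, so it becomes the next onset.
Between /y/ (V3) and /y/ (V4): /hkj/; trying suffixes from longest down, /kj/ is the first permitted one, so coda /h/ | onset /kj/.
Result: kji.sma.hyh.kjyml.
Mapping each syllable to C/V: /kji/ → CCV, /sma/ → CCV, /hyh/ → CVC, /kjyml/ → CCVCC.

CCV.CCV.CVC.CCVCC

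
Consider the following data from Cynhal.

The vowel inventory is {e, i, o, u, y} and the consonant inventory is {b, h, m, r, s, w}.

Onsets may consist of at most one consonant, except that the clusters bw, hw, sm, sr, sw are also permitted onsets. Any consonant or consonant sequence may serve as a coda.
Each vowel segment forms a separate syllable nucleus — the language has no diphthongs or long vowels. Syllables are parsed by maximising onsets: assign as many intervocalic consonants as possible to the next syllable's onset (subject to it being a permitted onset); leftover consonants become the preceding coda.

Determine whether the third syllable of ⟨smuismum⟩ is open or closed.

Vowels present: u, i, u; each is a nucleus, giving 3 syllables.
/u…i/ gap (V1→V2): hiatus — the boundary sits between the two vowels.
/i…u/ gap (V2→V3): /sm/ — entire cluster is a permitted onset → onset /sm/, coda ∅.
Putting it together: smu.i.smum.
Syllable 3 is /smum/ with coda /m/, so it is closed.

closed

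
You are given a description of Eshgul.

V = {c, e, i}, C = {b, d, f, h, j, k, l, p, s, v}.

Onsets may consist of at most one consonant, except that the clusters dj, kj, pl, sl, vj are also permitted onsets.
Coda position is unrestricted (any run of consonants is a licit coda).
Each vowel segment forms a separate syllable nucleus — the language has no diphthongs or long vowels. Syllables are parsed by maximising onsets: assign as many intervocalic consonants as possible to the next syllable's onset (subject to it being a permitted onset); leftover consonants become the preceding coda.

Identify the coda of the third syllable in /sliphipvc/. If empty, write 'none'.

Nuclei (vowels): i, i, c → 3 syllables.
V1 /i/ – V2 /i/: cluster /ph/ — the longest permitted-onset suffix is /h/; onset = /h/, preceding coda = /p/.
V2 /i/ – V3 /c/: /pv/; trying suffixes from longest down, /v/ is the first permitted one, so coda /p/ | onset /v/.
Result: slip.hip.vc.
Syllable 3 is /vc/: onset /v/, nucleus /c/, coda ∅.

none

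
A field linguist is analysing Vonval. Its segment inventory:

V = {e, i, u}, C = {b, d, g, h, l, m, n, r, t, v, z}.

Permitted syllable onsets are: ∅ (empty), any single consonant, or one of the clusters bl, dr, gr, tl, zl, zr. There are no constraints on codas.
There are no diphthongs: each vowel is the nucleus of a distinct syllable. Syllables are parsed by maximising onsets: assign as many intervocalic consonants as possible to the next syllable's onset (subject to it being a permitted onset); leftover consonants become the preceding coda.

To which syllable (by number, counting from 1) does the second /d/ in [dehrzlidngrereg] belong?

The vowels are e, i, e, e — 4 nuclei, so 4 syllables.
V1 /e/ – V2 /i/: /hrzl/ — longest licit onset from the right is /zl/, leaving /hr/ as coda.
V2 /i/ – V3 /e/: /dngr/ — longest licit onset from the right is /gr/, leaving /dn/ as coda.
V3 /e/ – V4 /e/: just /r/ — single C goes to the following onset.
Putting it together: dehr.zlidn.gre.reg.
The second /d/ is in the coda of syllable 2 (/zlidn/).

2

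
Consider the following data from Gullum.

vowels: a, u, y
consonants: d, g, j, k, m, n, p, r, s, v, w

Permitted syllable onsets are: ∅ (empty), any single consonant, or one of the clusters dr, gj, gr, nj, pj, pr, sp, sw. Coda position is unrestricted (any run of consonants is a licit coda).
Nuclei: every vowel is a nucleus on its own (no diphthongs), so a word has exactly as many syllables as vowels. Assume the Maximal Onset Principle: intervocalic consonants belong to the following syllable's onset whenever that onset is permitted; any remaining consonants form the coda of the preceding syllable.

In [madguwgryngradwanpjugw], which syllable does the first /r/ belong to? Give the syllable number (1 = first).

Nuclei (vowels): a, u, y, a, a, u → 6 syllables.
/a…u/ gap (V1→V2): cluster /dg/ — the longest permitted-onset suffix is /g/; onset = /g/, preceding coda = /d/.
/u…y/ gap (V2→V3): cluster /wgr/ — the longest permitted-onset suffix is /gr/; onset = /gr/, preceding coda = /w/.
/y…a/ gap (V3→V4): /ngr/; trying suffixes from longest down, /gr/ is the first permitted one, so coda /n/ | onset /gr/.
/a…a/ gap (V4→V5): cluster /dw/ — the longest permitted-onset suffix is /w/; onset = /w/, preceding coda = /d/.
/a…u/ gap (V5→V6): cluster /npj/ — the longest permitted-onset suffix is /pj/; onset = /pj/, preceding coda = /n/.
So the parse is mad.guw.gryn.grad.wan.pjugw.
The first /r/ is in the onset of syllable 3 (/gryn/).

3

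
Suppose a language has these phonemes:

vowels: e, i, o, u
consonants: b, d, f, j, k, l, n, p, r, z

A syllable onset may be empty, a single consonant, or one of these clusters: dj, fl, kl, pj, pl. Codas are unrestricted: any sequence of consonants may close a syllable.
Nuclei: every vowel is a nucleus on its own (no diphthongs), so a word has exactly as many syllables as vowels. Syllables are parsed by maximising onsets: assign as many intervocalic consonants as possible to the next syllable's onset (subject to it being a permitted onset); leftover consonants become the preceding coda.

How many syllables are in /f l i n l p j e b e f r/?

The vowels are i, e, e — 3 nuclei, so 3 syllables.

3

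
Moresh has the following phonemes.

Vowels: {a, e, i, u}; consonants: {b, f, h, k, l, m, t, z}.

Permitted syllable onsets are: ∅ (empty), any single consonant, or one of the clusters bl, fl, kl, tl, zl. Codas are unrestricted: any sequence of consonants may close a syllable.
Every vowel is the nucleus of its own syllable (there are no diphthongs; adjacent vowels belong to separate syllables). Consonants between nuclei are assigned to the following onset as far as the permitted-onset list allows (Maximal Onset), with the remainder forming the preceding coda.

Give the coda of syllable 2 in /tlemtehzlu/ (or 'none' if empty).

h

The vowels are e, e, u — 3 nuclei, so 3 syllables.
σ1/σ2 boundary: /mt/ — longest licit onset from the right is /t/, leaving /m/ as coda.
σ2/σ3 boundary: /hzl/ — longest licit onset from the right is /zl/, leaving /h/ as coda.
Putting it together: tlem.teh.zlu.
Syllable 2 is /teh/: onset /t/, nucleus /e/, coda /h/.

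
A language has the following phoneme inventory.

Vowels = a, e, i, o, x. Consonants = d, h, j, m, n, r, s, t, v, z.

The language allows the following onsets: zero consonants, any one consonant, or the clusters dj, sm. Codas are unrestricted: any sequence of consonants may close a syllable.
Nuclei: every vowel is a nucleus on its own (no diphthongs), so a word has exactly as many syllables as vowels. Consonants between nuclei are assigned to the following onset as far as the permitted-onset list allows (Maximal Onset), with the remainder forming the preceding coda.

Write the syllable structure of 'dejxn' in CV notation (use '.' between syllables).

CV.CVC

Nuclei (vowels): e, x → 2 syllables.
σ1/σ2 boundary: just /j/ — single C goes to the following onset.
Syllabification: de.jxn.
Mapping each syllable to C/V: /de/ → CV, /jxn/ → CVC.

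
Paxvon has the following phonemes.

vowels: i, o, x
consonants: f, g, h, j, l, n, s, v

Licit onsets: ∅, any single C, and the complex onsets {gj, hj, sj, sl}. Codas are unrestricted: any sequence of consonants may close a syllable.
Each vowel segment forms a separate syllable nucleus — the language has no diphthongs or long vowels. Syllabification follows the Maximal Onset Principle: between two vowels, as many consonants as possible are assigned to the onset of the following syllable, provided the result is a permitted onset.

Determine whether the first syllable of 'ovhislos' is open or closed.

closed

Nuclei (vowels): o, i, o → 3 syllables.
V1 /o/ – V2 /i/: cluster /vh/ — the longest permitted-onset suffix is /h/; onset = /h/, preceding coda = /v/.
V2 /i/ – V3 /o/: /sl/ is a licit onset in full, so it all attaches to the next syllable.
So the parse is ov.hi.slos.
Syllable 1 is /ov/ with coda /v/, so it is closed.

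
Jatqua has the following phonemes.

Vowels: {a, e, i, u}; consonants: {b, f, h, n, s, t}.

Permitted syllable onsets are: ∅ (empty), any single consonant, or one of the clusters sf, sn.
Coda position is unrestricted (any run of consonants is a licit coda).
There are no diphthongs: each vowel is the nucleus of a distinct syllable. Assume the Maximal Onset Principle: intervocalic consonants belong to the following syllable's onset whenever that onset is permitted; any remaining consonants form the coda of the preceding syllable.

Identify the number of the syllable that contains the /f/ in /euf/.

2

The vowels are e, u — 2 nuclei, so 2 syllables.
/e…u/ gap (V1→V2): no consonants, so the boundary falls immediately after /e/.
Putting it together: e.uf.
The /f/ is in the coda of syllable 2 (/uf/).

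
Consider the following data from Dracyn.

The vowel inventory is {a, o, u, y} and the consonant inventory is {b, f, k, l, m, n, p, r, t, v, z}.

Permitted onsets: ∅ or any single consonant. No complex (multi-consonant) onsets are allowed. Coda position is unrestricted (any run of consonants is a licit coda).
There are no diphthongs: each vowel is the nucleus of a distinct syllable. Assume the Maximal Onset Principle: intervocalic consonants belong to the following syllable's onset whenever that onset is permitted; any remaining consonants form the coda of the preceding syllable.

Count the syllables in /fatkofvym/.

3

Nuclei (vowels): a, o, y → 3 syllables.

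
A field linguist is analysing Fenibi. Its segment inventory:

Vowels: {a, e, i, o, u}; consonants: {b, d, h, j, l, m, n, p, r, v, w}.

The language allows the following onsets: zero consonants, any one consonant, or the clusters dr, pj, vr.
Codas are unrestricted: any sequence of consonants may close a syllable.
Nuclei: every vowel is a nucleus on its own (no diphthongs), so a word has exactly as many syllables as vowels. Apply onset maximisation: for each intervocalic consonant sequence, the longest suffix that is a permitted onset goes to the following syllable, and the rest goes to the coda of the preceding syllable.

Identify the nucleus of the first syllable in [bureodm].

u

The vowels are u, e, o — 3 nuclei, so 3 syllables.
The first nucleus (vowel 1 from the left) is /u/.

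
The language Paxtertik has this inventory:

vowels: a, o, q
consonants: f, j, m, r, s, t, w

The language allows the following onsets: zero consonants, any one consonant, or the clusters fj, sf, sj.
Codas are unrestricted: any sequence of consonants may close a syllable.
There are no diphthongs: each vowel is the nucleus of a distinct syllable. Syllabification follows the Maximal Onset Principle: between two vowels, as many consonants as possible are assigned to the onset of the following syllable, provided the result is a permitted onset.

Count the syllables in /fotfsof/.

2

Nuclei (vowels): o, o → 2 syllables.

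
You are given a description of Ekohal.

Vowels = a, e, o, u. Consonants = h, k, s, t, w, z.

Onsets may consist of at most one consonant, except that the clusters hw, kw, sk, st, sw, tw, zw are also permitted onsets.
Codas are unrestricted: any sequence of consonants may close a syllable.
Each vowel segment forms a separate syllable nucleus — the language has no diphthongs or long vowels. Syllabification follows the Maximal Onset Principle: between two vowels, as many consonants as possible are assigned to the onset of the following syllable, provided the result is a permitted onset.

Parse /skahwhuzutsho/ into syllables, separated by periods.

Nuclei (vowels): a, u, u, o → 4 syllables.
σ1/σ2 boundary: /hwh/ splits as /hw/ + /h/ (/h/ is the longest suffix that is a licit onset).
σ2/σ3 boundary: just /z/ — single C goes to the following onset.
σ3/σ4 boundary: cluster /tsh/ — the longest permitted-onset suffix is /h/; onset = /h/, preceding coda = /ts/.

skahw.hu.zuts.ho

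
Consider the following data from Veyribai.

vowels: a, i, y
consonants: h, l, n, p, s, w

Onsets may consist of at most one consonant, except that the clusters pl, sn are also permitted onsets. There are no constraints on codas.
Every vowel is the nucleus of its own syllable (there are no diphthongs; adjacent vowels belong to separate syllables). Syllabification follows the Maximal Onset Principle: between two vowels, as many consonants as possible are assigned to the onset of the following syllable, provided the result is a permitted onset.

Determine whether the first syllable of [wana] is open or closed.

open

The vowels are a, a — 2 nuclei, so 2 syllables.
Between /a/ (V1) and /a/ (V2): /n/ is a single consonant, so it becomes the next onset.
Syllabification: wa.na.
Syllable 1 is /wa/; it ends in its nucleus with no coda, so it is open.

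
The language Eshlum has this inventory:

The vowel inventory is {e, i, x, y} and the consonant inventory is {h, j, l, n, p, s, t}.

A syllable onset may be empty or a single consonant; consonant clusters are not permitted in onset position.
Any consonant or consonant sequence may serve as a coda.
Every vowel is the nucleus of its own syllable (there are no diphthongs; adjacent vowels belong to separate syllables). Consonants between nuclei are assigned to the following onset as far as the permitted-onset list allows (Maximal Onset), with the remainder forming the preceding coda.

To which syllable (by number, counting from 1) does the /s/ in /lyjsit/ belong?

The vowels are y, i — 2 nuclei, so 2 syllables.
Between /y/ (V1) and /i/ (V2): /js/ — longest licit onset from the right is /s/, leaving /j/ as coda.
Putting it together: lyj.sit.
The /s/ is in the onset of syllable 2 (/sit/).

2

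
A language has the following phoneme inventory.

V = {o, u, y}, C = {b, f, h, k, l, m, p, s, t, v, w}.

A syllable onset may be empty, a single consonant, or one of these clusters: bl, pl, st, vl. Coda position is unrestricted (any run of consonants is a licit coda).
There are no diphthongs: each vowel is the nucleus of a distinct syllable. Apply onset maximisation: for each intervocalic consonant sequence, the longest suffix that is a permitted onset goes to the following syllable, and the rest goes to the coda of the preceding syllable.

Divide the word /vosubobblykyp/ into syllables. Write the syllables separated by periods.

vo.su.bob.bly.kyp

Nuclei (vowels): o, u, o, y, y → 5 syllables.
Between /o/ (V1) and /u/ (V2): just /s/ — single C goes to the following onset.
Between /u/ (V2) and /o/ (V3): /b/ → onset of the next syllable (single consonants are always licit onsets).
Between /o/ (V3) and /y/ (V4): /bbl/; trying suffixes from longest down, /bl/ is the first permitted one, so coda /b/ | onset /bl/.
Between /y/ (V4) and /y/ (V5): just /k/ — single C goes to the following onset.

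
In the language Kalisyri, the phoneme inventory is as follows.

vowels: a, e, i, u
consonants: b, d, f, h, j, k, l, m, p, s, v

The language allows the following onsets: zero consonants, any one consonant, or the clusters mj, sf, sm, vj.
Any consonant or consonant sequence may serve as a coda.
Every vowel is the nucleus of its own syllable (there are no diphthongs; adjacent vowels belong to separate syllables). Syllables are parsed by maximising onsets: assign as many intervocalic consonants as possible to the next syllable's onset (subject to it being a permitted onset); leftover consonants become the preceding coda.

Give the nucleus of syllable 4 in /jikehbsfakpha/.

a

Vowels present: i, e, a, a; each is a nucleus, giving 4 syllables.
The fourth nucleus (vowel 4 from the left) is /a/.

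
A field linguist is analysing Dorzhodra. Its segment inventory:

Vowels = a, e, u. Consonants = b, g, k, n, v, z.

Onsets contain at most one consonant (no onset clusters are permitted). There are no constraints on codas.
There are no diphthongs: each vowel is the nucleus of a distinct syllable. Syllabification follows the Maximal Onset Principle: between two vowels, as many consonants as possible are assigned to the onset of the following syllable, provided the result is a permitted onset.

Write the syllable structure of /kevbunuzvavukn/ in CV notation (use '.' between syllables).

CVC.CV.CVC.CV.CVCC

Vowels present: e, u, u, a, u; each is a nucleus, giving 5 syllables.
/e…u/ gap (V1→V2): cluster /vb/ — the longest permitted-onset suffix is /b/; onset = /b/, preceding coda = /v/.
/u…u/ gap (V2→V3): /n/ is a single consonant, so it becomes the next onset.
/u…a/ gap (V3→V4): /zv/ — longest licit onset from the right is /v/, leaving /z/ as coda.
/a…u/ gap (V4→V5): just /v/ — single C goes to the following onset.
So the parse is kev.bu.nuz.va.vukn.
Mapping each syllable to C/V: /kev/ → CVC, /bu/ → CV, /nuz/ → CVC, /va/ → CV, /vukn/ → CVCC.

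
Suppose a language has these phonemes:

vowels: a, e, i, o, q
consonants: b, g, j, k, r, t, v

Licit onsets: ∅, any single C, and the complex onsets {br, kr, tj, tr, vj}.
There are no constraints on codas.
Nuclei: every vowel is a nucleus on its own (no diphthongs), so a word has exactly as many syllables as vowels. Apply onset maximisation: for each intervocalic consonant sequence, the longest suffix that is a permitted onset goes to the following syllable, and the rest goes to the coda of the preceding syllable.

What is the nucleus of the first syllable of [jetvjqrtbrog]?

The vowels are e, q, o — 3 nuclei, so 3 syllables.
The first nucleus (vowel 1 from the left) is /e/.

e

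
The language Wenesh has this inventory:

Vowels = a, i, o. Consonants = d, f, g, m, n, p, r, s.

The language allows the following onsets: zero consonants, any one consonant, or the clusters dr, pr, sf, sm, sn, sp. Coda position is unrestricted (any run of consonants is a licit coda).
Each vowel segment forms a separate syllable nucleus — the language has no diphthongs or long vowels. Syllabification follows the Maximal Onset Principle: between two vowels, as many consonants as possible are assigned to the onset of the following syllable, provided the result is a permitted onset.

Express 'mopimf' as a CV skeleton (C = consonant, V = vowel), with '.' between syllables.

The vowels are o, i — 2 nuclei, so 2 syllables.
/o…i/ gap (V1→V2): /p/ → onset of the next syllable (single consonants are always licit onsets).
Result: mo.pimf.
Mapping each syllable to C/V: /mo/ → CV, /pimf/ → CVCC.

CV.CVCC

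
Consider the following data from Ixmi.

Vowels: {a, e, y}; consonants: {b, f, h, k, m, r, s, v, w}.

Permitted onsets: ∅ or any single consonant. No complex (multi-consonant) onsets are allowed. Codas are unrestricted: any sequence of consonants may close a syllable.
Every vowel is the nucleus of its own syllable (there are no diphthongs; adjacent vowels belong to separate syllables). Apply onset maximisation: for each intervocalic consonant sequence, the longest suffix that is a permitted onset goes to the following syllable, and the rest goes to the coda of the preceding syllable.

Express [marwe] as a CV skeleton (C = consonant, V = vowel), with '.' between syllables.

CVC.CV

The vowels are a, e — 2 nuclei, so 2 syllables.
Between /a/ (V1) and /e/ (V2): /rw/ splits as /r/ + /w/ (/w/ is the longest suffix that is a licit onset).
Putting it together: mar.we.
Mapping each syllable to C/V: /mar/ → CVC, /we/ → CV.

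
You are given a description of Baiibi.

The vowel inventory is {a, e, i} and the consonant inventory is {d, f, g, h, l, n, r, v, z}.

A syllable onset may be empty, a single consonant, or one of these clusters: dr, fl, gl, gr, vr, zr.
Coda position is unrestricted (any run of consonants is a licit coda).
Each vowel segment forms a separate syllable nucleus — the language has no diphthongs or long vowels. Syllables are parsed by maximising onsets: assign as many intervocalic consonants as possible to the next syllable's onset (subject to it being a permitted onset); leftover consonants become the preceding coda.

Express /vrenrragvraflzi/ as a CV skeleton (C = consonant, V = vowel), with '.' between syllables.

Nuclei (vowels): e, a, a, i → 4 syllables.
Between /e/ (V1) and /a/ (V2): /nrr/ — longest licit onset from the right is /r/, leaving /nr/ as coda.
Between /a/ (V2) and /a/ (V3): /gvr/ — longest licit onset from the right is /vr/, leaving /g/ as coda.
Between /a/ (V3) and /i/ (V4): /flz/; trying suffixes from longest down, /z/ is the first permitted one, so coda /fl/ | onset /z/.
Putting it together: vrenr.rag.vrafl.zi.
Mapping each syllable to C/V: /vrenr/ → CCVCC, /rag/ → CVC, /vrafl/ → CCVCC, /zi/ → CV.

CCVCC.CVC.CCVCC.CV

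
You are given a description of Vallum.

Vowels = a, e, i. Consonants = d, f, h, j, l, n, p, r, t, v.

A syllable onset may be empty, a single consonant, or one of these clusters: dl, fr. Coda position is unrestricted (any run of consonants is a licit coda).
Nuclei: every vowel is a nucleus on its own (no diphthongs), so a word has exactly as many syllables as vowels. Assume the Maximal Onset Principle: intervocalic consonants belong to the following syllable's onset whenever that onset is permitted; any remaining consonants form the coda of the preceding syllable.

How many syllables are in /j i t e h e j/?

Vowels present: i, e, e; each is a nucleus, giving 3 syllables.

3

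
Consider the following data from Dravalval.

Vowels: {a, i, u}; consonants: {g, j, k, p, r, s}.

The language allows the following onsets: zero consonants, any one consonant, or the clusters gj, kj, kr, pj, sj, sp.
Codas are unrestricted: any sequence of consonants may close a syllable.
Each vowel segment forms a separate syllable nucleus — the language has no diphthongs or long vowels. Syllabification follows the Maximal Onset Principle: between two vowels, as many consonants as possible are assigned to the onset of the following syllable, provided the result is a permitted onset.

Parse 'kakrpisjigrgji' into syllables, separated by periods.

kakr.pi.sjigr.gji

Vowels present: a, i, i, i; each is a nucleus, giving 4 syllables.
V1 /a/ – V2 /i/: /krp/; trying suffixes from longest down, /p/ is the first permitted one, so coda /kr/ | onset /p/.
V2 /i/ – V3 /i/: cluster /sj/ — /sj/ is itself a permitted onset, so the whole cluster goes right; preceding coda = ∅.
V3 /i/ – V4 /i/: /grgj/ splits as /gr/ + /gj/ (/gj/ is the longest suffix that is a licit onset).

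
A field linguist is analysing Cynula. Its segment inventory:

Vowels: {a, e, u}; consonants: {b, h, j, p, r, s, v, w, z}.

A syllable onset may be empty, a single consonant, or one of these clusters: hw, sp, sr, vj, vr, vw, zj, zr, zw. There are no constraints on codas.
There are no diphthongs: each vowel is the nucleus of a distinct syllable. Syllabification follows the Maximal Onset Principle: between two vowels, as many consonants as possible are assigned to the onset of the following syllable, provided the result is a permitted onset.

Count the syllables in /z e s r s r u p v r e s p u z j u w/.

5

Nuclei (vowels): e, u, e, u, u → 5 syllables.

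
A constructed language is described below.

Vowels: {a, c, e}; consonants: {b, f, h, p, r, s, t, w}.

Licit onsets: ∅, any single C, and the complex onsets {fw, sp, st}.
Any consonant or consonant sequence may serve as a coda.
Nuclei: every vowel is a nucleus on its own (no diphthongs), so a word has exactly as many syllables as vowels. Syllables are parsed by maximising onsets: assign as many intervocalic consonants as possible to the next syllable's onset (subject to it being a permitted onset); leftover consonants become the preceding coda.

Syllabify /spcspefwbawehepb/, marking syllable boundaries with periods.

Vowels present: c, e, a, e, e; each is a nucleus, giving 5 syllables.
Between /c/ (V1) and /e/ (V2): /sp/ — entire cluster is a permitted onset → onset /sp/, coda ∅.
Between /e/ (V2) and /a/ (V3): cluster /fwb/ — the longest permitted-onset suffix is /b/; onset = /b/, preceding coda = /fw/.
Between /a/ (V3) and /e/ (V4): just /w/ — single C goes to the following onset.
Between /e/ (V4) and /e/ (V5): /h/ is a single consonant, so it becomes the next onset.

spc.spefw.ba.we.hepb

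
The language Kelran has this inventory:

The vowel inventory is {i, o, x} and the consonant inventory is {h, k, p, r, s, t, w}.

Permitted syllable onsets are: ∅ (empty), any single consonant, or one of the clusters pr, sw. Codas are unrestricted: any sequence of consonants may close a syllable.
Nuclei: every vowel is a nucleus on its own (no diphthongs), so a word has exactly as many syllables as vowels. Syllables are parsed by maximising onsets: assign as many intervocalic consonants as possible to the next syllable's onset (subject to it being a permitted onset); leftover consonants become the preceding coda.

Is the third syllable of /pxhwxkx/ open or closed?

The vowels are x, x, x — 3 nuclei, so 3 syllables.
σ1/σ2 boundary: /hw/ — longest licit onset from the right is /w/, leaving /h/ as coda.
σ2/σ3 boundary: /k/ is a single consonant, so it becomes the next onset.
Result: pxh.wx.kx.
Syllable 3 is /kx/; it ends in its nucleus with no coda, so it is open.

open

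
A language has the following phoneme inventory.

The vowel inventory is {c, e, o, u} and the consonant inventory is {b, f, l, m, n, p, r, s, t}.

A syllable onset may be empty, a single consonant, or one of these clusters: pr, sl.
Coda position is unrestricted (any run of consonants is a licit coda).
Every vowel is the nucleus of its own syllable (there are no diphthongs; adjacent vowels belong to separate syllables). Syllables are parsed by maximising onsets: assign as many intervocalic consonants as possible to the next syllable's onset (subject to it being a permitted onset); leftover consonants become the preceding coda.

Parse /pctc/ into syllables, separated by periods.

pc.tc

The vowels are c, c — 2 nuclei, so 2 syllables.
V1 /c/ – V2 /c/: /t/ is a single consonant, so it becomes the next onset.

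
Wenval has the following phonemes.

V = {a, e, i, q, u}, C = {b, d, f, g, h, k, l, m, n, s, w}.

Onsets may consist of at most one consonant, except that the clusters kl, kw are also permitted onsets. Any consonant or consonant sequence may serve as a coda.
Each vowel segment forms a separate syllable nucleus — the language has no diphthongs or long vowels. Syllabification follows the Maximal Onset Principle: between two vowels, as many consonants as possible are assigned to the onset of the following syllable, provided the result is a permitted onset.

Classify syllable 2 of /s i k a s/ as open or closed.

closed

Nuclei (vowels): i, a → 2 syllables.
σ1/σ2 boundary: /k/ is a single consonant, so it becomes the next onset.
Putting it together: si.kas.
Syllable 2 is /kas/ with coda /s/, so it is closed.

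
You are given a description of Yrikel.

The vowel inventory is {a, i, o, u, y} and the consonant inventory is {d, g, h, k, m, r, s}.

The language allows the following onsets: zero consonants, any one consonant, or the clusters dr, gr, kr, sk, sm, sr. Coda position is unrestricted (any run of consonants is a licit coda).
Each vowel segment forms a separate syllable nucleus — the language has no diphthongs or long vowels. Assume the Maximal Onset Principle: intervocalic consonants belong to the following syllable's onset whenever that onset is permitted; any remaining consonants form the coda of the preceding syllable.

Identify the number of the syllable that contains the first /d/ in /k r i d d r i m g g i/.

The vowels are i, i, i — 3 nuclei, so 3 syllables.
σ1/σ2 boundary: /ddr/ splits as /d/ + /dr/ (/dr/ is the longest suffix that is a licit onset).
σ2/σ3 boundary: cluster /mgg/ — the longest permitted-onset suffix is /g/; onset = /g/, preceding coda = /mg/.
Putting it together: krid.drimg.gi.
The first /d/ is in the coda of syllable 1 (/krid/).

1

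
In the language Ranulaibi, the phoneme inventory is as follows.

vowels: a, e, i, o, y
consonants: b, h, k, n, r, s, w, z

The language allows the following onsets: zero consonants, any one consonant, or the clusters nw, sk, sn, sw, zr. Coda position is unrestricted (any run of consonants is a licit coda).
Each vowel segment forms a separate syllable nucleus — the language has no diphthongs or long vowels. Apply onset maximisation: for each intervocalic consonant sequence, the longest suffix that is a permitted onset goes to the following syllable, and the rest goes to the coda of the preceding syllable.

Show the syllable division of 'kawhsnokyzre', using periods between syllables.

Vowels present: a, o, y, e; each is a nucleus, giving 4 syllables.
Between /a/ (V1) and /o/ (V2): /whsn/ splits as /wh/ + /sn/ (/sn/ is the longest suffix that is a licit onset).
Between /o/ (V2) and /y/ (V3): just /k/ — single C goes to the following onset.
Between /y/ (V3) and /e/ (V4): cluster /zr/ — /zr/ is itself a permitted onset, so the whole cluster goes right; preceding coda = ∅.

kawh.sno.ky.zre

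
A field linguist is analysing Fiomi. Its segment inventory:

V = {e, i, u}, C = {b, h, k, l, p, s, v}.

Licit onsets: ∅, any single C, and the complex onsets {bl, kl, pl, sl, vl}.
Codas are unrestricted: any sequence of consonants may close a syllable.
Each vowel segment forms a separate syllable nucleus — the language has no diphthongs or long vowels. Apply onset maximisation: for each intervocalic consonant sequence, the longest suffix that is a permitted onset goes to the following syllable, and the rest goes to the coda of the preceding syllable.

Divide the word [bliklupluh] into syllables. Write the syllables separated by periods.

The vowels are i, u, u — 3 nuclei, so 3 syllables.
V1 /i/ – V2 /u/: cluster /kl/ — /kl/ is itself a permitted onset, so the whole cluster goes right; preceding coda = ∅.
V2 /u/ – V3 /u/: /pl/ is a licit onset in full, so it all attaches to the next syllable.

bli.klu.pluh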